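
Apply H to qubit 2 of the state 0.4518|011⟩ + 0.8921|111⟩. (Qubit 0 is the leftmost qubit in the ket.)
0.3195|010⟩ - 0.3195|011⟩ + 0.6308|110⟩ - 0.6308|111⟩

H on qubit 2 mixes each pair of kets that differ only in qubit 2: amplitudes (a, b) of (|…0…⟩, |…1…⟩) become ((a + b)/√2, (a − b)/√2). Kets absent from the input have amplitude 0.
(|010⟩, |011⟩): (a, b) = (0, 0.4518) → (0.3195, -0.3195)
(|110⟩, |111⟩): (a, b) = (0, 0.8921) → (0.6308, -0.6308)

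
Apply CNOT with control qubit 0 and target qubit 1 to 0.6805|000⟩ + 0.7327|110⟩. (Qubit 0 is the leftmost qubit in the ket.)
0.6805|000⟩ + 0.7327|100⟩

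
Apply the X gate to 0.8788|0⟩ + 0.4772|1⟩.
0.4772|0⟩ + 0.8788|1⟩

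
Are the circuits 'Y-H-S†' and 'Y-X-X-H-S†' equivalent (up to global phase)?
Yes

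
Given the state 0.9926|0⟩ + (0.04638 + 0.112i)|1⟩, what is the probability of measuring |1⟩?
0.0147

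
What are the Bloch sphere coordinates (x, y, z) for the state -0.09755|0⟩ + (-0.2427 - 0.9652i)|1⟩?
(0.04735, 0.1883, -0.981)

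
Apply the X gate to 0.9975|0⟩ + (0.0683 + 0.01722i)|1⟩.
(0.0683 + 0.01722i)|0⟩ + 0.9975|1⟩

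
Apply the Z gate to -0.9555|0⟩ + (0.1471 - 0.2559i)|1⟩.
-0.9555|0⟩ + (-0.1471 + 0.2559i)|1⟩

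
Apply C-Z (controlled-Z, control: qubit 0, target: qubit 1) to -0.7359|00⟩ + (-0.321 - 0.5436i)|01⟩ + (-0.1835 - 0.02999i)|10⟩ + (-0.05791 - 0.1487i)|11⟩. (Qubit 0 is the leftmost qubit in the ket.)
-0.7359|00⟩ + (-0.321 - 0.5436i)|01⟩ + (-0.1835 - 0.02999i)|10⟩ + (0.05791 + 0.1487i)|11⟩

C-Z leaves the control-|0⟩ kets |00⟩, |01⟩ unchanged and applies Z to qubit 1 on the control-|1⟩ pair (|10⟩, |11⟩).
Z = [[1, 0], [0, -1]].
With a = amp(|10⟩) = (-0.1835 - 0.02999i) and b = amp(|11⟩) = (-0.05791 - 0.1487i):
new amp(|10⟩) = (1)·a = (-0.1835 - 0.02999i)
new amp(|11⟩) = (-1)·b = (0.05791 + 0.1487i)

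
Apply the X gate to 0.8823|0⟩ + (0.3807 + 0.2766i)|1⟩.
(0.3807 + 0.2766i)|0⟩ + 0.8823|1⟩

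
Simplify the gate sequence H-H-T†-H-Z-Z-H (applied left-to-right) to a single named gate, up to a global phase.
T†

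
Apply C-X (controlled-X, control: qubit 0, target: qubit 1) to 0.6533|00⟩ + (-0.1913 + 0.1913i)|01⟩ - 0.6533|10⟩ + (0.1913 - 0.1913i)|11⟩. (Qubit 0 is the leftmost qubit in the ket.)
0.6533|00⟩ + (-0.1913 + 0.1913i)|01⟩ + (0.1913 - 0.1913i)|10⟩ - 0.6533|11⟩

C-X leaves the control-|0⟩ kets |00⟩, |01⟩ unchanged and applies X to qubit 1 on the control-|1⟩ pair (|10⟩, |11⟩).
X = [[0, 1], [1, 0]].
With a = amp(|10⟩) = -0.6533 and b = amp(|11⟩) = (0.1913 - 0.1913i):
new amp(|10⟩) = (1)·b = (0.1913 - 0.1913i)
new amp(|11⟩) = (1)·a = -0.6533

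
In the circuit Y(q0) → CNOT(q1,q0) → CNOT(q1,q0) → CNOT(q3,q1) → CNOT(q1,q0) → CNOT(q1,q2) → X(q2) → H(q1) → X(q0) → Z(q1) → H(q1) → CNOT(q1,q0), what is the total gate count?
12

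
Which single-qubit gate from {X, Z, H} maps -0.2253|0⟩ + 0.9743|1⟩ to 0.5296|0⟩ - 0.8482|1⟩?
H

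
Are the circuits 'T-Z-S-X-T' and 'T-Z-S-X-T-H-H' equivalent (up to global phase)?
Yes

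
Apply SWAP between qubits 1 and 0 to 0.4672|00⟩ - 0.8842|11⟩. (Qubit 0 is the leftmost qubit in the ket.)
0.4672|00⟩ - 0.8842|11⟩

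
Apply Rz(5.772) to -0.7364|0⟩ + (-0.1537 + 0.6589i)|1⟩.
(0.7125 + 0.1862i)|0⟩ + (-0.01788 - 0.6764i)|1⟩

Rz(5.772) = [[e^(−iθ/2), 0], [0, e^(iθ/2)]] with e^(±iθ/2) = cos(θ/2) ± i·sin(θ/2); θ = 5.772, cos(θ/2) ≈ -0.967514, sin(θ/2) ≈ 0.252819.
With a = amp(|0⟩) = -0.7364 and b = amp(|1⟩) = (-0.1537 + 0.6589i):
new amp(|0⟩) = (-0.967514 - 0.252819i)·a = (0.7125 + 0.1862i)
new amp(|1⟩) = (-0.967514 + 0.252819i)·b = (-0.01788 - 0.6764i)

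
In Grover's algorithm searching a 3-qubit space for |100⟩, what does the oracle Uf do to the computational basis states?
Uf|x⟩ = -|x⟩ if x = 100, else |x⟩ (phase flip on target)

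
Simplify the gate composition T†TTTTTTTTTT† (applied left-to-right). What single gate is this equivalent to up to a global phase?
T†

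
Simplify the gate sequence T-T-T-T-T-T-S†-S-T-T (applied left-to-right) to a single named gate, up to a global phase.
I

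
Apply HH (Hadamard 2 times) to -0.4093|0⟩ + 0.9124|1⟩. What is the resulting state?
-0.4093|0⟩ + 0.9124|1⟩

H² = I, so an even number of Hadamards cancels: H^2 = I and the state is unchanged.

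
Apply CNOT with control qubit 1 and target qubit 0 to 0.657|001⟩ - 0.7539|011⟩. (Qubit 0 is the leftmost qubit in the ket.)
0.657|001⟩ - 0.7539|111⟩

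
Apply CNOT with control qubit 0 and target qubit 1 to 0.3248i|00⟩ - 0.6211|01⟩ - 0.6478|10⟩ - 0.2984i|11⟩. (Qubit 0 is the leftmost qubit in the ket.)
0.3248i|00⟩ - 0.6211|01⟩ - 0.2984i|10⟩ - 0.6478|11⟩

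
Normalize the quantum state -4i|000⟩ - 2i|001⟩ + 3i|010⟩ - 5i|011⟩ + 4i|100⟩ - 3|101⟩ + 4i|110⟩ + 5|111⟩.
-0.3651i|000⟩ - 0.1826i|001⟩ + 0.2739i|010⟩ - 0.4564i|011⟩ + 0.3651i|100⟩ - 0.2739|101⟩ + 0.3651i|110⟩ + 0.4564|111⟩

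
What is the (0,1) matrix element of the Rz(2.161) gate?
0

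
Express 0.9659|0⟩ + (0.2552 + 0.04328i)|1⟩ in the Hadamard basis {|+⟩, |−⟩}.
(0.8634 + 0.0306i)|+⟩ + (0.5025 - 0.0306i)|−⟩

With |ψ⟩ = α|0⟩ + β|1⟩, the Hadamard-basis coefficients are ⟨+|ψ⟩ = (α + β)/√2 and ⟨−|ψ⟩ = (α − β)/√2.
Here α = 0.9659, β = (0.2552 + 0.04328i): (α + β)/√2 = (0.8634 + 0.0306i), (α − β)/√2 = (0.5025 - 0.0306i).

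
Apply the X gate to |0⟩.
|1⟩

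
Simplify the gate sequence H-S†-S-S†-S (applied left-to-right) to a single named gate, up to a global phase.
H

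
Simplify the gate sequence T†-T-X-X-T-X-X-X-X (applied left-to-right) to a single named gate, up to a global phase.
T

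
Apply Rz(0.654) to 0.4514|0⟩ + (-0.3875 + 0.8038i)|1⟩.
(0.4275 - 0.145i)|0⟩ + (-0.6251 + 0.6367i)|1⟩

Rz(0.654) = [[e^(−iθ/2), 0], [0, e^(iθ/2)]] with e^(±iθ/2) = cos(θ/2) ± i·sin(θ/2); θ = 0.654, cos(θ/2) ≈ 0.94701, sin(θ/2) ≈ 0.321203.
With a = amp(|0⟩) = 0.4514 and b = amp(|1⟩) = (-0.3875 + 0.8038i):
new amp(|0⟩) = (0.94701 - 0.321203i)·a = (0.4275 - 0.145i)
new amp(|1⟩) = (0.94701 + 0.321203i)·b = (-0.6251 + 0.6367i)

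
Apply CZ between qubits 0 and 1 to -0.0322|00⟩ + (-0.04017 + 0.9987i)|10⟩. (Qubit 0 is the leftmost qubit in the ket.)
-0.0322|00⟩ + (-0.04017 + 0.9987i)|10⟩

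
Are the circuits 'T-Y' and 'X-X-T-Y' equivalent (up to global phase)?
Yes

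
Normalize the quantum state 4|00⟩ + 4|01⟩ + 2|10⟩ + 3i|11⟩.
0.5963|00⟩ + 0.5963|01⟩ + 0.2981|10⟩ + (1/√5)i|11⟩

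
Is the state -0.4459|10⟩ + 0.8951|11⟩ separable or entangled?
Separable

Writing the state as a|00⟩ + b|01⟩ + c|10⟩ + d|11⟩, it is a product state iff ad − bc = 0.
Here (a, b, c, d) = (0, 0, -0.4459, 0.8951): ad − bc = (0)(0.8951) − (0)(-0.4459) = 0, so the state is separable.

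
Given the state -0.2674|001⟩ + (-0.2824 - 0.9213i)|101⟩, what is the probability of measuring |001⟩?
0.0715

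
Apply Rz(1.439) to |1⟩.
(0.7521 + 0.659i)|1⟩

Rz(1.439) = [[e^(−iθ/2), 0], [0, e^(iθ/2)]] with e^(±iθ/2) = cos(θ/2) ± i·sin(θ/2); θ = 1.439, cos(θ/2) ≈ 0.752135, sin(θ/2) ≈ 0.659009.
With a = amp(|0⟩) = 0 and b = amp(|1⟩) = 1:
new amp(|0⟩) = (0.752135 - 0.659009i)·a = 0
new amp(|1⟩) = (0.752135 + 0.659009i)·b = (0.7521 + 0.659i)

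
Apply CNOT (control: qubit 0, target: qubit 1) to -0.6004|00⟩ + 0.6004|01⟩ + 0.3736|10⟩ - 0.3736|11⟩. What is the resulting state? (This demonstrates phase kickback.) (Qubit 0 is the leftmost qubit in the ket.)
-0.6004|00⟩ + 0.6004|01⟩ - 0.3736|10⟩ + 0.3736|11⟩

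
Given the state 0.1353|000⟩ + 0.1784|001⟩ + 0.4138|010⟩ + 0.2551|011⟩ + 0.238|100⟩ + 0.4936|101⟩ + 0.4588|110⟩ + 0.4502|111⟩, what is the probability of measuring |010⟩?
0.1712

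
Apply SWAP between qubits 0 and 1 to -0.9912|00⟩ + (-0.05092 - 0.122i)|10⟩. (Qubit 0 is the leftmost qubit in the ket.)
-0.9912|00⟩ + (-0.05092 - 0.122i)|01⟩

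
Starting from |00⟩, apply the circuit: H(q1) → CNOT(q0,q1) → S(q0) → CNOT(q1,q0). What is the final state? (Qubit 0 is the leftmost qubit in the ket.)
1/√2|00⟩ + 1/√2|11⟩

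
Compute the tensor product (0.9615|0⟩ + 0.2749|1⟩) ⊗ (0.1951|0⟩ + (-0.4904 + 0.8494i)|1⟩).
0.1876|00⟩ + (-0.4715 + 0.8167i)|01⟩ + 0.05363|10⟩ + (-0.1348 + 0.2335i)|11⟩

amp(|b₁b₂…⟩) = product of the factor amplitudes for bits b₁, b₂, …; only kets whose every factor amplitude is nonzero survive.
|00⟩: (0.9615)(0.1951) = 0.1876
|01⟩: (0.9615)(-0.4904 + 0.8494i) = (-0.4715 + 0.8167i)
|10⟩: (0.2749)(0.1951) = 0.05363
|11⟩: (0.2749)(-0.4904 + 0.8494i) = (-0.1348 + 0.2335i)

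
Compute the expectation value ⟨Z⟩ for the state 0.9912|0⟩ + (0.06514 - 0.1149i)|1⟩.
0.965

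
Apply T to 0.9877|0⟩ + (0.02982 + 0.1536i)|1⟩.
0.9877|0⟩ + (-0.08753 + 0.1297i)|1⟩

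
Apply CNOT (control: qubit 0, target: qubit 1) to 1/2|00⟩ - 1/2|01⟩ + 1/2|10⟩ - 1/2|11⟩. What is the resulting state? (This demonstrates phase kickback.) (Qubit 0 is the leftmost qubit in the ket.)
1/2|00⟩ - 1/2|01⟩ - 1/2|10⟩ + 1/2|11⟩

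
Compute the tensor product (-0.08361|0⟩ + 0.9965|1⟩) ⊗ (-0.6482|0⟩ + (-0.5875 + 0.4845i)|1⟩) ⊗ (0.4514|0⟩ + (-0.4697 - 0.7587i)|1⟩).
0.02446|000⟩ + (-0.02546 - 0.04112i)|001⟩ + (0.02217 - 0.01829i)|010⟩ + (-0.05381 - 0.01824i)|011⟩ - 0.2916|100⟩ + (0.3034 + 0.4901i)|101⟩ + (-0.2643 + 0.2179i)|110⟩ + (0.6413 + 0.2174i)|111⟩

amp(|b₁b₂…⟩) = product of the factor amplitudes for bits b₁, b₂, …; only kets whose every factor amplitude is nonzero survive.
|000⟩: (-0.08361)(-0.6482)(0.4514) = 0.02446
|001⟩: (-0.08361)(-0.6482)(-0.4697 - 0.7587i) = (-0.02546 - 0.04112i)
|010⟩: (-0.08361)(-0.5875 + 0.4845i)(0.4514) = (0.02217 - 0.01829i)
|011⟩: (-0.08361)(-0.5875 + 0.4845i)(-0.4697 - 0.7587i) = (-0.05381 - 0.01824i)
|100⟩: (0.9965)(-0.6482)(0.4514) = -0.2916
|101⟩: (0.9965)(-0.6482)(-0.4697 - 0.7587i) = (0.3034 + 0.4901i)
|110⟩: (0.9965)(-0.5875 + 0.4845i)(0.4514) = (-0.2643 + 0.2179i)
|111⟩: (0.9965)(-0.5875 + 0.4845i)(-0.4697 - 0.7587i) = (0.6413 + 0.2174i)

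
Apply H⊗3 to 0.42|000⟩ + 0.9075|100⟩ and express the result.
0.4693|000⟩ + 0.4693|001⟩ + 0.4693|010⟩ + 0.4693|011⟩ - 0.1724|100⟩ - 0.1724|101⟩ - 0.1724|110⟩ - 0.1724|111⟩

H⊗3 gives amp(|y⟩) = (1/2√2) Σ_x (−1)^(x·y) amp(|x⟩), where x·y is the number of positions in which both x and y have a 1.
|000⟩: (0.42 + 0.9075)/(2√2) = 0.4693
|001⟩: (0.42 + 0.9075)/(2√2) = 0.4693
|010⟩: (0.42 + 0.9075)/(2√2) = 0.4693
|011⟩: (0.42 + 0.9075)/(2√2) = 0.4693
|100⟩: (0.42 - 0.9075)/(2√2) = -0.1724
|101⟩: (0.42 - 0.9075)/(2√2) = -0.1724
|110⟩: (0.42 - 0.9075)/(2√2) = -0.1724
|111⟩: (0.42 - 0.9075)/(2√2) = -0.1724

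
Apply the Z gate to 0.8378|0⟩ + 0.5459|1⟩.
0.8378|0⟩ - 0.5459|1⟩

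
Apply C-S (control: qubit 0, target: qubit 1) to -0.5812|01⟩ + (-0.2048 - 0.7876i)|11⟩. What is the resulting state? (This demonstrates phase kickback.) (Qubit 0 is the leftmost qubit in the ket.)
-0.5812|01⟩ + (0.7876 - 0.2048i)|11⟩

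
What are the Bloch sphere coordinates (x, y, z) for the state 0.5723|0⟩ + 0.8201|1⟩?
(0.9387, 0, -0.345)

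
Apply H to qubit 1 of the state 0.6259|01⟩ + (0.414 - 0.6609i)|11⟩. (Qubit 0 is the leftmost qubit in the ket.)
0.4426|00⟩ - 0.4426|01⟩ + (0.2927 - 0.4673i)|10⟩ + (-0.2927 + 0.4673i)|11⟩

H on qubit 1 mixes each pair of kets that differ only in qubit 1: amplitudes (a, b) of (|…0…⟩, |…1…⟩) become ((a + b)/√2, (a − b)/√2). Kets absent from the input have amplitude 0.
(|00⟩, |01⟩): (a, b) = (0, 0.6259) → (0.4426, -0.4426)
(|10⟩, |11⟩): (a, b) = (0, (0.414 - 0.6609i)) → ((0.2927 - 0.4673i), (-0.2927 + 0.4673i))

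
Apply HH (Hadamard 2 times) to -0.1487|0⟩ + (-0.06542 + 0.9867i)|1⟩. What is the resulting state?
-0.1487|0⟩ + (-0.06542 + 0.9867i)|1⟩

H² = I, so an even number of Hadamards cancels: H^2 = I and the state is unchanged.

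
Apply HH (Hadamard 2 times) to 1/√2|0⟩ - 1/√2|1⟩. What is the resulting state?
1/√2|0⟩ - 1/√2|1⟩

H² = I, so an even number of Hadamards cancels: H^2 = I and the state is unchanged.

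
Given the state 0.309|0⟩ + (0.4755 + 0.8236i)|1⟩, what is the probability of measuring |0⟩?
0.09548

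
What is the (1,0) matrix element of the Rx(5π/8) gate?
-0.8315i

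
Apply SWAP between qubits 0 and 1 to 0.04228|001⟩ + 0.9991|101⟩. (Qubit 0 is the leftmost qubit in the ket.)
0.04228|001⟩ + 0.9991|011⟩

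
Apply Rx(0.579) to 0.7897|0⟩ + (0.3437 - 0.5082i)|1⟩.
(0.6118 - 0.09812i)|0⟩ + (0.3294 - 0.7125i)|1⟩

Rx(0.579) = [[cos(θ/2), −i·sin(θ/2)], [−i·sin(θ/2), cos(θ/2)]]; θ = 0.579, cos(θ/2) ≈ 0.958387, sin(θ/2) ≈ 0.285473.
With a = amp(|0⟩) = 0.7897 and b = amp(|1⟩) = (0.3437 - 0.5082i):
new amp(|0⟩) = (0.958387)·a + (-0.285473i)·b = (0.6118 - 0.09812i)
new amp(|1⟩) = (-0.285473i)·a + (0.958387)·b = (0.3294 - 0.7125i)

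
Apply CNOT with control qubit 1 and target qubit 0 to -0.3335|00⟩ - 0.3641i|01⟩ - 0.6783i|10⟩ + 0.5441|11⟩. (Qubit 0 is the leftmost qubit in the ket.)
-0.3335|00⟩ + 0.5441|01⟩ - 0.6783i|10⟩ - 0.3641i|11⟩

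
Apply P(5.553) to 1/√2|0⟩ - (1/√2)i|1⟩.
1/√2|0⟩ + (-0.4716 - 0.5268i)|1⟩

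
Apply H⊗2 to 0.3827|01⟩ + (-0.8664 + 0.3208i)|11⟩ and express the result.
(-0.2419 + 0.1604i)|00⟩ + (0.2419 - 0.1604i)|01⟩ + (0.6246 - 0.1604i)|10⟩ + (-0.6246 + 0.1604i)|11⟩

H⊗2 gives amp(|y⟩) = (1/2) Σ_x (−1)^(x·y) amp(|x⟩), where x·y is the number of positions in which both x and y have a 1.
|00⟩: (0.3827 + (-0.8664 + 0.3208i))/2 = (-0.2419 + 0.1604i)
|01⟩: (-0.3827 - (-0.8664 + 0.3208i))/2 = (0.2419 - 0.1604i)
|10⟩: (0.3827 - (-0.8664 + 0.3208i))/2 = (0.6246 - 0.1604i)
|11⟩: (-0.3827 + (-0.8664 + 0.3208i))/2 = (-0.6246 + 0.1604i)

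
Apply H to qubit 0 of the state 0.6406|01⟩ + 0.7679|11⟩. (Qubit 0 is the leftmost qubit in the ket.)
0.996|01⟩ - 0.09001|11⟩

H on qubit 0 mixes each pair of kets that differ only in qubit 0: amplitudes (a, b) of (|…0…⟩, |…1…⟩) become ((a + b)/√2, (a − b)/√2). Kets absent from the input have amplitude 0.
(|01⟩, |11⟩): (a, b) = (0.6406, 0.7679) → (0.996, -0.09001)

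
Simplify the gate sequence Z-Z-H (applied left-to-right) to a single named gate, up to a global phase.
H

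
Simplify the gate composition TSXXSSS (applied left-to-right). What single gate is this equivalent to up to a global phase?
T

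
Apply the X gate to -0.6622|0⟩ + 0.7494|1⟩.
0.7494|0⟩ - 0.6622|1⟩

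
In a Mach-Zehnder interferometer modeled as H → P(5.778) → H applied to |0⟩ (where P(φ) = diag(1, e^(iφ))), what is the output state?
(0.9375 - 0.242i)|0⟩ + (0.06246 + 0.242i)|1⟩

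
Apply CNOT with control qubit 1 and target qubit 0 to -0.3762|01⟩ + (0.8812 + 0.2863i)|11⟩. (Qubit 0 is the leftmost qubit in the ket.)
(0.8812 + 0.2863i)|01⟩ - 0.3762|11⟩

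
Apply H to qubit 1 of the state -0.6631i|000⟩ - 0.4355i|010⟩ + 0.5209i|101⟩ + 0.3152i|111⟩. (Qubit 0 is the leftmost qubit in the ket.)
-0.7768i|000⟩ - 0.1609i|010⟩ + 0.5912i|101⟩ + 0.1455i|111⟩

H on qubit 1 mixes each pair of kets that differ only in qubit 1: amplitudes (a, b) of (|…0…⟩, |…1…⟩) become ((a + b)/√2, (a − b)/√2). Kets absent from the input have amplitude 0.
(|000⟩, |010⟩): (a, b) = (-0.6631i, -0.4355i) → (-0.7768i, -0.1609i)
(|101⟩, |111⟩): (a, b) = (0.5209i, 0.3152i) → (0.5912i, 0.1455i)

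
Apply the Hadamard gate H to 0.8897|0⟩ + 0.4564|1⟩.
0.9518|0⟩ + 0.3064|1⟩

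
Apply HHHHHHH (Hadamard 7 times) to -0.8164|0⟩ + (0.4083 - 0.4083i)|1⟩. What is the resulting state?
(-0.2886 - 0.2887i)|0⟩ + (-0.866 + 0.2887i)|1⟩

H² = I, so H^7 = H: a single Hadamard. With (a, b) = (-0.8164, (0.4083 - 0.4083i)), H gives ((a + b)/√2, (a − b)/√2) = ((-0.2886 - 0.2887i), (-0.866 + 0.2887i)).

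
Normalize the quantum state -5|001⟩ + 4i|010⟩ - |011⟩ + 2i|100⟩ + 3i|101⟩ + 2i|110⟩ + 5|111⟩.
-0.5455|001⟩ + 0.4364i|010⟩ - 0.1091|011⟩ + 0.2182i|100⟩ + 0.3273i|101⟩ + 0.2182i|110⟩ + 0.5455|111⟩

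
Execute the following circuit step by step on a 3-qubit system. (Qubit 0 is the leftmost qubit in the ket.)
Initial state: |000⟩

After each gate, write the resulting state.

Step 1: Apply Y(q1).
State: i|010⟩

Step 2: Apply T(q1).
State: (-1/√2 + (1/√2)i)|010⟩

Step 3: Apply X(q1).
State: (-1/√2 + (1/√2)i)|000⟩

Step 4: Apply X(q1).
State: (-1/√2 + (1/√2)i)|010⟩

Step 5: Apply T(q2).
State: (-1/√2 + (1/√2)i)|010⟩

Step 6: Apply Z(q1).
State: (1/√2 - (1/√2)i)|010⟩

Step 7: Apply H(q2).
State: (1/2 - (1/2)i)|010⟩ + (1/2 - (1/2)i)|011⟩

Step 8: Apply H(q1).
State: (1/√8 - (1/√8)i)|000⟩ + (1/√8 - (1/√8)i)|001⟩ + (-1/√8 + (1/√8)i)|010⟩ + (-1/√8 + (1/√8)i)|011⟩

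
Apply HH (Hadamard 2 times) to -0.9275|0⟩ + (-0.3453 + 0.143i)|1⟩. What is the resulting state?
-0.9275|0⟩ + (-0.3453 + 0.143i)|1⟩

H² = I, so an even number of Hadamards cancels: H^2 = I and the state is unchanged.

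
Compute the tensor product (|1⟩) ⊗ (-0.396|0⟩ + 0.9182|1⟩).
-0.396|10⟩ + 0.9182|11⟩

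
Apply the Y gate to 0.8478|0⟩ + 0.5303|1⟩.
-0.5303i|0⟩ + 0.8478i|1⟩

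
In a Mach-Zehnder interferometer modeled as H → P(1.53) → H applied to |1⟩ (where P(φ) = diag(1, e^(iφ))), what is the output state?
(0.4796 - 0.4996i)|0⟩ + (0.5204 + 0.4996i)|1⟩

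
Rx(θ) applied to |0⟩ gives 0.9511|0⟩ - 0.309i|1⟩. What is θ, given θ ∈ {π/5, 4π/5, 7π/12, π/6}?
π/5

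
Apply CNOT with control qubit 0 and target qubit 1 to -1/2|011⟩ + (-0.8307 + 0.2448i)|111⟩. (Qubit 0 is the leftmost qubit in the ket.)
-1/2|011⟩ + (-0.8307 + 0.2448i)|101⟩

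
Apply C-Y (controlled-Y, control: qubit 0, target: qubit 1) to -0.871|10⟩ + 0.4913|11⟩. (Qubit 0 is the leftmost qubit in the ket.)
-0.4913i|10⟩ - 0.871i|11⟩

C-Y leaves the control-|0⟩ kets |00⟩, |01⟩ unchanged and applies Y to qubit 1 on the control-|1⟩ pair (|10⟩, |11⟩).
Y = [[0, -i], [i, 0]].
With a = amp(|10⟩) = -0.871 and b = amp(|11⟩) = 0.4913:
new amp(|10⟩) = (-i)·b = -0.4913i
new amp(|11⟩) = (i)·a = -0.871i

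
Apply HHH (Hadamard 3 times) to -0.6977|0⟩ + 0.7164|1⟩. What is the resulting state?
0.01322|0⟩ - 0.9999|1⟩

H² = I, so H^3 = H: a single Hadamard. With (a, b) = (-0.6977, 0.7164), H gives ((a + b)/√2, (a − b)/√2) = (0.01322, -0.9999).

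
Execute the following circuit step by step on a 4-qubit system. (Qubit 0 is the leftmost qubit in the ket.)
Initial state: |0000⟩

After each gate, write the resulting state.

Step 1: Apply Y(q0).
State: i|1000⟩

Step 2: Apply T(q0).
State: (-1/√2 + (1/√2)i)|1000⟩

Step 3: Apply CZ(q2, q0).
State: (-1/√2 + (1/√2)i)|1000⟩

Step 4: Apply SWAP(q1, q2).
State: (-1/√2 + (1/√2)i)|1000⟩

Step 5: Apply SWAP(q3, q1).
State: (-1/√2 + (1/√2)i)|1000⟩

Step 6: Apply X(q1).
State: (-1/√2 + (1/√2)i)|1100⟩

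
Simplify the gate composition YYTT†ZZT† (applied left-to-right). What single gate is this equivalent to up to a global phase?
T†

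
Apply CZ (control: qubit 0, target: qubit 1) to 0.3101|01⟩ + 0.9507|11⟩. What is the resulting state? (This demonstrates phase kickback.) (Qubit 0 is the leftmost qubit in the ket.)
0.3101|01⟩ - 0.9507|11⟩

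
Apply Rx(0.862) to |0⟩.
0.9085|0⟩ - 0.4178i|1⟩

Rx(0.862) = [[cos(θ/2), −i·sin(θ/2)], [−i·sin(θ/2), cos(θ/2)]]; θ = 0.862, cos(θ/2) ≈ 0.908548, sin(θ/2) ≈ 0.41778.
With a = amp(|0⟩) = 1 and b = amp(|1⟩) = 0:
new amp(|0⟩) = (0.908548)·a + (-0.41778i)·b = 0.9085
new amp(|1⟩) = (-0.41778i)·a + (0.908548)·b = -0.4178i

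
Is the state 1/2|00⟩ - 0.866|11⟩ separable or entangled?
Entangled

Writing the state as a|00⟩ + b|01⟩ + c|10⟩ + d|11⟩, it is a product state iff ad − bc = 0.
Here (a, b, c, d) = (1/2, 0, 0, -0.866): ad − bc = (1/2)(-0.866) − (0)(0) = -0.433 ≠ 0, so the state is entangled.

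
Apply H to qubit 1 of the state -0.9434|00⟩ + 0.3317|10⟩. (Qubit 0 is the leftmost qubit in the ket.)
-0.6671|00⟩ - 0.6671|01⟩ + 0.2345|10⟩ + 0.2345|11⟩

H on qubit 1 mixes each pair of kets that differ only in qubit 1: amplitudes (a, b) of (|…0…⟩, |…1…⟩) become ((a + b)/√2, (a − b)/√2). Kets absent from the input have amplitude 0.
(|00⟩, |01⟩): (a, b) = (-0.9434, 0) → (-0.6671, -0.6671)
(|10⟩, |11⟩): (a, b) = (0.3317, 0) → (0.2345, 0.2345)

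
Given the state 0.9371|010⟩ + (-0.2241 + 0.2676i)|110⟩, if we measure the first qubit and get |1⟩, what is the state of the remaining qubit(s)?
(-0.642 + 0.7667i)|10⟩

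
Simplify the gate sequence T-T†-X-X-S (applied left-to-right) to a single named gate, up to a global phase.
S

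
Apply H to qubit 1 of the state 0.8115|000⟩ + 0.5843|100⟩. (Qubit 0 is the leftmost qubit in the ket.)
0.5738|000⟩ + 0.5738|010⟩ + 0.4132|100⟩ + 0.4132|110⟩

H on qubit 1 mixes each pair of kets that differ only in qubit 1: amplitudes (a, b) of (|…0…⟩, |…1…⟩) become ((a + b)/√2, (a − b)/√2). Kets absent from the input have amplitude 0.
(|000⟩, |010⟩): (a, b) = (0.8115, 0) → (0.5738, 0.5738)
(|100⟩, |110⟩): (a, b) = (0.5843, 0) → (0.4132, 0.4132)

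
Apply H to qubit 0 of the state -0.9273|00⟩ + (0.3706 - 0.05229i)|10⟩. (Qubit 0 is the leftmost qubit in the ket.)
(-0.3936 - 0.03697i)|00⟩ + (-0.9178 + 0.03697i)|10⟩

H on qubit 0 mixes each pair of kets that differ only in qubit 0: amplitudes (a, b) of (|…0…⟩, |…1…⟩) become ((a + b)/√2, (a − b)/√2). Kets absent from the input have amplitude 0.
(|00⟩, |10⟩): (a, b) = (-0.9273, (0.3706 - 0.05229i)) → ((-0.3936 - 0.03697i), (-0.9178 + 0.03697i))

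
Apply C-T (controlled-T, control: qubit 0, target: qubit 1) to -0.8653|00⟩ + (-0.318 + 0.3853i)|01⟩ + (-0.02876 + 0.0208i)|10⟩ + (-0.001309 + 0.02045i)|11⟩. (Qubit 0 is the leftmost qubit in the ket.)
-0.8653|00⟩ + (-0.318 + 0.3853i)|01⟩ + (-0.02876 + 0.0208i)|10⟩ + (-0.01539 + 0.01353i)|11⟩

C-T leaves the control-|0⟩ kets |00⟩, |01⟩ unchanged and applies T to qubit 1 on the control-|1⟩ pair (|10⟩, |11⟩).
T = [[1, 0], [0, (1/√2 + (1/√2)i)]].
With a = amp(|10⟩) = (-0.02876 + 0.0208i) and b = amp(|11⟩) = (-0.001309 + 0.02045i):
new amp(|10⟩) = (1)·a = (-0.02876 + 0.0208i)
new amp(|11⟩) = (1/√2 + (1/√2)i)·b = (-0.01539 + 0.01353i)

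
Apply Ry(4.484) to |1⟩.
-0.7831|0⟩ - 0.6219|1⟩

Ry(4.484) = [[cos(θ/2), −sin(θ/2)], [sin(θ/2), cos(θ/2)]]; θ = 4.484, cos(θ/2) ≈ -0.621929, sin(θ/2) ≈ 0.783074.
With a = amp(|0⟩) = 0 and b = amp(|1⟩) = 1:
new amp(|0⟩) = (-0.621929)·a + (-0.783074)·b = -0.7831
new amp(|1⟩) = (0.783074)·a + (-0.621929)·b = -0.6219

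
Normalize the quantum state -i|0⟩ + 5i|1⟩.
-0.1961i|0⟩ + 0.9806i|1⟩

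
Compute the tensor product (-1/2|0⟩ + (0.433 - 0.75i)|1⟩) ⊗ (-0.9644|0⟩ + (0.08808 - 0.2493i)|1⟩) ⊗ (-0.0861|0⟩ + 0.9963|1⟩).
-0.04152|000⟩ + 0.4804|001⟩ + (0.003792 - 0.01073i)|010⟩ + (-0.04388 + 0.1242i)|011⟩ + (0.03595 - 0.06228i)|100⟩ + (-0.416 + 0.7206i)|101⟩ + (0.01281 + 0.01498i)|110⟩ + (-0.1483 - 0.1734i)|111⟩

amp(|b₁b₂…⟩) = product of the factor amplitudes for bits b₁, b₂, …; only kets whose every factor amplitude is nonzero survive.
|000⟩: (-1/2)(-0.9644)(-0.0861) = -0.04152
|001⟩: (-1/2)(-0.9644)(0.9963) = 0.4804
|010⟩: (-1/2)(0.08808 - 0.2493i)(-0.0861) = (0.003792 - 0.01073i)
|011⟩: (-1/2)(0.08808 - 0.2493i)(0.9963) = (-0.04388 + 0.1242i)
|100⟩: (0.433 - 0.75i)(-0.9644)(-0.0861) = (0.03595 - 0.06228i)
|101⟩: (0.433 - 0.75i)(-0.9644)(0.9963) = (-0.416 + 0.7206i)
|110⟩: (0.433 - 0.75i)(0.08808 - 0.2493i)(-0.0861) = (0.01281 + 0.01498i)
|111⟩: (0.433 - 0.75i)(0.08808 - 0.2493i)(0.9963) = (-0.1483 - 0.1734i)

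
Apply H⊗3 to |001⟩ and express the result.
1/√8|000⟩ - 1/√8|001⟩ + 1/√8|010⟩ - 1/√8|011⟩ + 1/√8|100⟩ - 1/√8|101⟩ + 1/√8|110⟩ - 1/√8|111⟩

H⊗3 gives amp(|y⟩) = (1/2√2) Σ_x (−1)^(x·y) amp(|x⟩), where x·y is the number of positions in which both x and y have a 1.
|000⟩: (1)/(2√2) = 1/√8
|001⟩: (-1)/(2√2) = -1/√8
|010⟩: (1)/(2√2) = 1/√8
|011⟩: (-1)/(2√2) = -1/√8
|100⟩: (1)/(2√2) = 1/√8
|101⟩: (-1)/(2√2) = -1/√8
|110⟩: (1)/(2√2) = 1/√8
|111⟩: (-1)/(2√2) = -1/√8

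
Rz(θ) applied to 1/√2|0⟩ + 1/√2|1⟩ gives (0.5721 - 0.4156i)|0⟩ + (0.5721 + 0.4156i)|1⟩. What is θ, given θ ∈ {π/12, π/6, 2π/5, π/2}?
2π/5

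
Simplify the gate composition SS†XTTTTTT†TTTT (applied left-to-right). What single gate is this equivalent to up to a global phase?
X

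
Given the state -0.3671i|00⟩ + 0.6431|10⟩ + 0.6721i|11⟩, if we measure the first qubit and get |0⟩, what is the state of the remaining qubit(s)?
-i|0⟩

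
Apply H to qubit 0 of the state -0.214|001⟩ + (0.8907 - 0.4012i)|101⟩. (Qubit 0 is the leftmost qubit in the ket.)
(0.4785 - 0.2837i)|001⟩ + (-0.7811 + 0.2837i)|101⟩

H on qubit 0 mixes each pair of kets that differ only in qubit 0: amplitudes (a, b) of (|…0…⟩, |…1…⟩) become ((a + b)/√2, (a − b)/√2). Kets absent from the input have amplitude 0.
(|001⟩, |101⟩): (a, b) = (-0.214, (0.8907 - 0.4012i)) → ((0.4785 - 0.2837i), (-0.7811 + 0.2837i))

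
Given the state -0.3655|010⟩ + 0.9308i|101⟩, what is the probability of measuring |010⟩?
0.1336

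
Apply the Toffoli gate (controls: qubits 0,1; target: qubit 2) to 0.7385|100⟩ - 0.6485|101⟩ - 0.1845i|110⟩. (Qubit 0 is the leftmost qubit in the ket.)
0.7385|100⟩ - 0.6485|101⟩ - 0.1845i|111⟩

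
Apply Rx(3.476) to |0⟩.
-0.1664|0⟩ - 0.9861i|1⟩

Rx(3.476) = [[cos(θ/2), −i·sin(θ/2)], [−i·sin(θ/2), cos(θ/2)]]; θ = 3.476, cos(θ/2) ≈ -0.166426, sin(θ/2) ≈ 0.986054.
With a = amp(|0⟩) = 1 and b = amp(|1⟩) = 0:
new amp(|0⟩) = (-0.166426)·a + (-0.986054i)·b = -0.1664
new amp(|1⟩) = (-0.986054i)·a + (-0.166426)·b = -0.9861i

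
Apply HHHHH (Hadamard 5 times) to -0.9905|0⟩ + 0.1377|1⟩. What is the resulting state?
-0.603|0⟩ - 0.7978|1⟩

H² = I, so H^5 = H: a single Hadamard. With (a, b) = (-0.9905, 0.1377), H gives ((a + b)/√2, (a − b)/√2) = (-0.603, -0.7978).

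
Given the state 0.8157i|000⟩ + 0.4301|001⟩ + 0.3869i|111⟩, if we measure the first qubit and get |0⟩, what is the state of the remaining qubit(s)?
0.8846i|00⟩ + 0.4664|01⟩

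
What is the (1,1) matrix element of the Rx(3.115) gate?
0.0133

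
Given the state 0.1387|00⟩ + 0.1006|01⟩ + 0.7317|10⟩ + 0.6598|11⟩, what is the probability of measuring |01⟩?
0.01012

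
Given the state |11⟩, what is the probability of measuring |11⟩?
1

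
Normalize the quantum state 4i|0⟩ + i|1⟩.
0.9701i|0⟩ + 0.2425i|1⟩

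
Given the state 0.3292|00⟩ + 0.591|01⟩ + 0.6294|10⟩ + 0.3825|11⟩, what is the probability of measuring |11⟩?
0.1463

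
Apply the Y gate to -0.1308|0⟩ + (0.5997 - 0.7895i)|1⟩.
(-0.7895 - 0.5997i)|0⟩ - 0.1308i|1⟩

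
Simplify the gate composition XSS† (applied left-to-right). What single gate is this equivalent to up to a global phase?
X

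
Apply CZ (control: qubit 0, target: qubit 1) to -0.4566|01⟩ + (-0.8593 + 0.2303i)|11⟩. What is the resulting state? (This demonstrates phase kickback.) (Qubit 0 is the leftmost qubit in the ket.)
-0.4566|01⟩ + (0.8593 - 0.2303i)|11⟩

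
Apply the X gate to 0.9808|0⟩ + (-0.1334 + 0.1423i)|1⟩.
(-0.1334 + 0.1423i)|0⟩ + 0.9808|1⟩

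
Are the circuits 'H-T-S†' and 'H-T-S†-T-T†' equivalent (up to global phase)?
Yes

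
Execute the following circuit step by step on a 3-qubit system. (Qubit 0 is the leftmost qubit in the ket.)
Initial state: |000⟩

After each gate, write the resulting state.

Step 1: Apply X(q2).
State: |001⟩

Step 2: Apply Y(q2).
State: -i|000⟩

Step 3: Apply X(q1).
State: -i|010⟩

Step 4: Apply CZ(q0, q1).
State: -i|010⟩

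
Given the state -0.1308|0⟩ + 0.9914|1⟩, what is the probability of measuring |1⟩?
0.9829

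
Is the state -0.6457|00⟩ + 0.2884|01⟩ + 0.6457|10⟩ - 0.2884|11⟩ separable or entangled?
Separable

Writing the state as a|00⟩ + b|01⟩ + c|10⟩ + d|11⟩, it is a product state iff ad − bc = 0.
Here (a, b, c, d) = (-0.6457, 0.2884, 0.6457, -0.2884): ad − bc = (-0.6457)(-0.2884) − (0.2884)(0.6457) = 0, so the state is separable.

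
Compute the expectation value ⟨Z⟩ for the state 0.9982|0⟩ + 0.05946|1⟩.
0.9929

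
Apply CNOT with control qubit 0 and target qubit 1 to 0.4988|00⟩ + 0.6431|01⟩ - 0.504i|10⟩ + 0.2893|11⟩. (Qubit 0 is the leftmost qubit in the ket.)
0.4988|00⟩ + 0.6431|01⟩ + 0.2893|10⟩ - 0.504i|11⟩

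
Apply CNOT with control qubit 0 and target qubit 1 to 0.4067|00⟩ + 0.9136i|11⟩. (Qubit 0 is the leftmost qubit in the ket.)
0.4067|00⟩ + 0.9136i|10⟩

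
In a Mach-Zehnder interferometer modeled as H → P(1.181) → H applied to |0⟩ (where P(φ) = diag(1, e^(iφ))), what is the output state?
(0.69 + 0.4625i)|0⟩ + (0.31 - 0.4625i)|1⟩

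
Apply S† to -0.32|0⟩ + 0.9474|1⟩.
-0.32|0⟩ - 0.9474i|1⟩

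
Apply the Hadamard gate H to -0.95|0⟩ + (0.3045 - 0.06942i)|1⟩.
(-0.4564 - 0.04909i)|0⟩ + (-0.8871 + 0.04909i)|1⟩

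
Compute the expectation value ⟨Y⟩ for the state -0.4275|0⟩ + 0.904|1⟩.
0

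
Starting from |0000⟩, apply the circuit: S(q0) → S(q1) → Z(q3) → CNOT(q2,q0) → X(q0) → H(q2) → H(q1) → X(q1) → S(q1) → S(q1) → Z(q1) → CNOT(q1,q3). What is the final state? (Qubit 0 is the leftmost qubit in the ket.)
1/2|1000⟩ + 1/2|1010⟩ + 1/2|1101⟩ + 1/2|1111⟩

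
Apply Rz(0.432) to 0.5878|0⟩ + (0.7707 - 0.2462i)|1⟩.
(0.5741 - 0.126i)|0⟩ + (0.8056 - 0.0753i)|1⟩

Rz(0.432) = [[e^(−iθ/2), 0], [0, e^(iθ/2)]] with e^(±iθ/2) = cos(θ/2) ± i·sin(θ/2); θ = 0.432, cos(θ/2) ≈ 0.976763, sin(θ/2) ≈ 0.214324.
With a = amp(|0⟩) = 0.5878 and b = amp(|1⟩) = (0.7707 - 0.2462i):
new amp(|0⟩) = (0.976763 - 0.214324i)·a = (0.5741 - 0.126i)
new amp(|1⟩) = (0.976763 + 0.214324i)·b = (0.8056 - 0.0753i)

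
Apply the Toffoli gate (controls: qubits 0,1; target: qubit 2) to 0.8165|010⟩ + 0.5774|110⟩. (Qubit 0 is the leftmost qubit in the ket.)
0.8165|010⟩ + 0.5774|111⟩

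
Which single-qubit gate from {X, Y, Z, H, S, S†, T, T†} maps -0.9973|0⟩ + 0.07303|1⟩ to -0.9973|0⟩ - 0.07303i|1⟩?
S†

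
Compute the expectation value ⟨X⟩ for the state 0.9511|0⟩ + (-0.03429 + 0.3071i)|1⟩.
-0.06523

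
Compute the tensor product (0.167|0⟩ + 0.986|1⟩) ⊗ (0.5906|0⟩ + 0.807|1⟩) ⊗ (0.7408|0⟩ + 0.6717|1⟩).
0.07307|000⟩ + 0.06625|001⟩ + 0.09984|010⟩ + 0.09052|011⟩ + 0.4314|100⟩ + 0.3912|101⟩ + 0.5895|110⟩ + 0.5345|111⟩

amp(|b₁b₂…⟩) = product of the factor amplitudes for bits b₁, b₂, …; only kets whose every factor amplitude is nonzero survive.
|000⟩: (0.167)(0.5906)(0.7408) = 0.07307
|001⟩: (0.167)(0.5906)(0.6717) = 0.06625
|010⟩: (0.167)(0.807)(0.7408) = 0.09984
|011⟩: (0.167)(0.807)(0.6717) = 0.09052
|100⟩: (0.986)(0.5906)(0.7408) = 0.4314
|101⟩: (0.986)(0.5906)(0.6717) = 0.3912
|110⟩: (0.986)(0.807)(0.7408) = 0.5895
|111⟩: (0.986)(0.807)(0.6717) = 0.5345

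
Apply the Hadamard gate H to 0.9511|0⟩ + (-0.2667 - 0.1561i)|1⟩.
(0.4839 - 0.1104i)|0⟩ + (0.8611 + 0.1104i)|1⟩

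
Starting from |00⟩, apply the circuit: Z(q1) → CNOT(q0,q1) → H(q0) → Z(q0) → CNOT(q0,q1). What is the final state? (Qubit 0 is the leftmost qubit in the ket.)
1/√2|00⟩ - 1/√2|11⟩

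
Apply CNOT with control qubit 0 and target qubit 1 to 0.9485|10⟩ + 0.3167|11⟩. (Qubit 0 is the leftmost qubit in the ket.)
0.3167|10⟩ + 0.9485|11⟩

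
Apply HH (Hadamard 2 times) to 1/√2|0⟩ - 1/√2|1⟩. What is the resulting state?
1/√2|0⟩ - 1/√2|1⟩

H² = I, so an even number of Hadamards cancels: H^2 = I and the state is unchanged.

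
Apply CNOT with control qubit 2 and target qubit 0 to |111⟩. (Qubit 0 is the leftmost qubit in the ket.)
|011⟩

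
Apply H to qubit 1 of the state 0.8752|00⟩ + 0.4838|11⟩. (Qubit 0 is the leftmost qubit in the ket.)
0.6189|00⟩ + 0.6189|01⟩ + 0.3421|10⟩ - 0.3421|11⟩

H on qubit 1 mixes each pair of kets that differ only in qubit 1: amplitudes (a, b) of (|…0…⟩, |…1…⟩) become ((a + b)/√2, (a − b)/√2). Kets absent from the input have amplitude 0.
(|00⟩, |01⟩): (a, b) = (0.8752, 0) → (0.6189, 0.6189)
(|10⟩, |11⟩): (a, b) = (0, 0.4838) → (0.3421, -0.3421)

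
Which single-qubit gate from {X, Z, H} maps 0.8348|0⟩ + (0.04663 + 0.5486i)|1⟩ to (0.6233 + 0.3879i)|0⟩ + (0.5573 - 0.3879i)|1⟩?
H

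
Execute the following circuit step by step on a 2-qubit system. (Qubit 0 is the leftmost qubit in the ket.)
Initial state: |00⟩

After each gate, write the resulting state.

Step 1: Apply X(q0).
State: |10⟩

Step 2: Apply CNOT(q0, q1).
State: |11⟩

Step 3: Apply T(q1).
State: (1/√2 + (1/√2)i)|11⟩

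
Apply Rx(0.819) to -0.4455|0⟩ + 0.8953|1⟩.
(-0.4087 - 0.3565i)|0⟩ + (0.8213 + 0.1774i)|1⟩

Rx(0.819) = [[cos(θ/2), −i·sin(θ/2)], [−i·sin(θ/2), cos(θ/2)]]; θ = 0.819, cos(θ/2) ≈ 0.91732, sin(θ/2) ≈ 0.398151.
With a = amp(|0⟩) = -0.4455 and b = amp(|1⟩) = 0.8953:
new amp(|0⟩) = (0.91732)·a + (-0.398151i)·b = (-0.4087 - 0.3565i)
new amp(|1⟩) = (-0.398151i)·a + (0.91732)·b = (0.8213 + 0.1774i)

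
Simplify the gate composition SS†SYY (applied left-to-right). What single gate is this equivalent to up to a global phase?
S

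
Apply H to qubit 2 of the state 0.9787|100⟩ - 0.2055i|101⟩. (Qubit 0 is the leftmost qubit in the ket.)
(0.692 - 0.1453i)|100⟩ + (0.692 + 0.1453i)|101⟩

H on qubit 2 mixes each pair of kets that differ only in qubit 2: amplitudes (a, b) of (|…0…⟩, |…1…⟩) become ((a + b)/√2, (a − b)/√2). Kets absent from the input have amplitude 0.
(|100⟩, |101⟩): (a, b) = (0.9787, -0.2055i) → ((0.692 - 0.1453i), (0.692 + 0.1453i))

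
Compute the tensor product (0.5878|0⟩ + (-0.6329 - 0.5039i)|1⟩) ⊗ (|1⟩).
0.5878|01⟩ + (-0.6329 - 0.5039i)|11⟩

amp(|b₁b₂…⟩) = product of the factor amplitudes for bits b₁, b₂, …; only kets whose every factor amplitude is nonzero survive.
|01⟩: (0.5878)(1) = 0.5878
|11⟩: (-0.6329 - 0.5039i)(1) = (-0.6329 - 0.5039i)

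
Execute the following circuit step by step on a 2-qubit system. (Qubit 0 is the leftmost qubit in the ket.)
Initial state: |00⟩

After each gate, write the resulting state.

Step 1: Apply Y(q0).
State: i|10⟩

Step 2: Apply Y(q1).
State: -|11⟩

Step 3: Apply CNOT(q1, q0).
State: -|01⟩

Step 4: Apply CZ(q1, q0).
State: -|01⟩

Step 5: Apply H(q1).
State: -1/√2|00⟩ + 1/√2|01⟩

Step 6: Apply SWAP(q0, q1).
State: -1/√2|00⟩ + 1/√2|10⟩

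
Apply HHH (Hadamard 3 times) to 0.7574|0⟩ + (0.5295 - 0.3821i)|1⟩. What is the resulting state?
(0.91 - 0.2702i)|0⟩ + (0.1611 + 0.2702i)|1⟩

H² = I, so H^3 = H: a single Hadamard. With (a, b) = (0.7574, (0.5295 - 0.3821i)), H gives ((a + b)/√2, (a − b)/√2) = ((0.91 - 0.2702i), (0.1611 + 0.2702i)).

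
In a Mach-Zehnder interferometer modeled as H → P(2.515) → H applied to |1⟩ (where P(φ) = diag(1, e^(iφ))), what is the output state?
(0.905 - 0.2932i)|0⟩ + (0.09498 + 0.2932i)|1⟩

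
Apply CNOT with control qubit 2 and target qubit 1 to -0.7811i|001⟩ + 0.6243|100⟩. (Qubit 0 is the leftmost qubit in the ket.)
-0.7811i|011⟩ + 0.6243|100⟩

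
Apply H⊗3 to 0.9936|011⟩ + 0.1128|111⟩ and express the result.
0.3912|000⟩ - 0.3912|001⟩ - 0.3912|010⟩ + 0.3912|011⟩ + 0.3114|100⟩ - 0.3114|101⟩ - 0.3114|110⟩ + 0.3114|111⟩

H⊗3 gives amp(|y⟩) = (1/2√2) Σ_x (−1)^(x·y) amp(|x⟩), where x·y is the number of positions in which both x and y have a 1.
|000⟩: (0.9936 + 0.1128)/(2√2) = 0.3912
|001⟩: (-0.9936 - 0.1128)/(2√2) = -0.3912
|010⟩: (-0.9936 - 0.1128)/(2√2) = -0.3912
|011⟩: (0.9936 + 0.1128)/(2√2) = 0.3912
|100⟩: (0.9936 - 0.1128)/(2√2) = 0.3114
|101⟩: (-0.9936 + 0.1128)/(2√2) = -0.3114
|110⟩: (-0.9936 + 0.1128)/(2√2) = -0.3114
|111⟩: (0.9936 - 0.1128)/(2√2) = 0.3114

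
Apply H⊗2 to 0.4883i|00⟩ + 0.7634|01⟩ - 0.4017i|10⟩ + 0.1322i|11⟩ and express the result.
(0.3817 + 0.1094i)|00⟩ + (-0.3817 - 0.0228i)|01⟩ + (0.3817 + 0.3789i)|10⟩ + (-0.3817 + 0.5111i)|11⟩

H⊗2 gives amp(|y⟩) = (1/2) Σ_x (−1)^(x·y) amp(|x⟩), where x·y is the number of positions in which both x and y have a 1.
|00⟩: (0.4883i + 0.7634 - 0.4017i + 0.1322i)/2 = (0.3817 + 0.1094i)
|01⟩: (0.4883i - 0.7634 - 0.4017i - 0.1322i)/2 = (-0.3817 - 0.0228i)
|10⟩: (0.4883i + 0.7634 + 0.4017i - 0.1322i)/2 = (0.3817 + 0.3789i)
|11⟩: (0.4883i - 0.7634 + 0.4017i + 0.1322i)/2 = (-0.3817 + 0.5111i)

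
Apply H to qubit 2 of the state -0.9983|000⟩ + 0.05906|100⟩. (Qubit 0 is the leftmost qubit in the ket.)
-0.7059|000⟩ - 0.7059|001⟩ + 0.04176|100⟩ + 0.04176|101⟩

H on qubit 2 mixes each pair of kets that differ only in qubit 2: amplitudes (a, b) of (|…0…⟩, |…1…⟩) become ((a + b)/√2, (a − b)/√2). Kets absent from the input have amplitude 0.
(|000⟩, |001⟩): (a, b) = (-0.9983, 0) → (-0.7059, -0.7059)
(|100⟩, |101⟩): (a, b) = (0.05906, 0) → (0.04176, 0.04176)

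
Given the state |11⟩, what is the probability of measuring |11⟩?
1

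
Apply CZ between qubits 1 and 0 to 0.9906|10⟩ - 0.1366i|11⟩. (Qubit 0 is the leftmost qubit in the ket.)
0.9906|10⟩ + 0.1366i|11⟩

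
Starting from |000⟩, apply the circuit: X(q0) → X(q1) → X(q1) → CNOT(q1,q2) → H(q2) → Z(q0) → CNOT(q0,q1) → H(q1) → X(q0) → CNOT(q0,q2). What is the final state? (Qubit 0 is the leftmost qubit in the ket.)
-1/2|000⟩ - 1/2|001⟩ + 1/2|010⟩ + 1/2|011⟩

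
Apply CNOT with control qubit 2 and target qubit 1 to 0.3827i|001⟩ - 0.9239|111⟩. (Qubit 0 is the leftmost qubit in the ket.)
0.3827i|011⟩ - 0.9239|101⟩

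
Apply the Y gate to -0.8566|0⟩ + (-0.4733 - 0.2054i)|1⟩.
(-0.2054 + 0.4733i)|0⟩ - 0.8566i|1⟩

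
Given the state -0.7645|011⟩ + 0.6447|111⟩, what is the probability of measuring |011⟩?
0.5845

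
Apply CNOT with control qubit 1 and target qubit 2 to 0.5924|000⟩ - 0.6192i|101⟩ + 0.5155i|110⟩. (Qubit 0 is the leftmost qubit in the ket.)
0.5924|000⟩ - 0.6192i|101⟩ + 0.5155i|111⟩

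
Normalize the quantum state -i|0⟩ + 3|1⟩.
-0.3162i|0⟩ + 0.9487|1⟩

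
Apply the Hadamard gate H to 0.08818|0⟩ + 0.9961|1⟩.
0.7667|0⟩ - 0.642|1⟩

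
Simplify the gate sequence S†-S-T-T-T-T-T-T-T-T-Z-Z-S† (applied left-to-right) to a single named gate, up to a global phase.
S†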